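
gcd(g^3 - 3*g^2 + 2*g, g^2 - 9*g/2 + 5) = g - 2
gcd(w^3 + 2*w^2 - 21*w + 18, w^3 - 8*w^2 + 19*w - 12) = w^2 - 4*w + 3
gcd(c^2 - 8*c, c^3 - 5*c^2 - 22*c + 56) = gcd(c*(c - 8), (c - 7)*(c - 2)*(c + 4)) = 1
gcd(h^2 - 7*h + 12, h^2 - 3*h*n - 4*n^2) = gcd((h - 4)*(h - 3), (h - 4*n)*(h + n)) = 1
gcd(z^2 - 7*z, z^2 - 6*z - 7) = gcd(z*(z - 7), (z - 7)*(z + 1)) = z - 7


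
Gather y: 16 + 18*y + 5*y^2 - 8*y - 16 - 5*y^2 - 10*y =0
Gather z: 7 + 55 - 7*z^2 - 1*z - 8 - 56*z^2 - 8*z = -63*z^2 - 9*z + 54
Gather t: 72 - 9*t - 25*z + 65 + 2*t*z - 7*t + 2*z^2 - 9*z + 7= t*(2*z - 16) + 2*z^2 - 34*z + 144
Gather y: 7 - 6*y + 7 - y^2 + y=-y^2 - 5*y + 14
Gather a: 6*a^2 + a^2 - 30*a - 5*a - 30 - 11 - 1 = 7*a^2 - 35*a - 42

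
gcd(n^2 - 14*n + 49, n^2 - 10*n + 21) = n - 7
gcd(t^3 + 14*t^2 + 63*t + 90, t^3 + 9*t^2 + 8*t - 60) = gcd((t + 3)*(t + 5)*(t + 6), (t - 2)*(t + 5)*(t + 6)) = t^2 + 11*t + 30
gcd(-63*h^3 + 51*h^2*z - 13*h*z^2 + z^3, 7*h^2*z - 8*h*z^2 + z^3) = -7*h + z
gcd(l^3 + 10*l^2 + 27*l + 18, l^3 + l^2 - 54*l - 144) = l^2 + 9*l + 18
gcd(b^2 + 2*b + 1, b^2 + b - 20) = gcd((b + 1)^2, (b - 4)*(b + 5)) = 1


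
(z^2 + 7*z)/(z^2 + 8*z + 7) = z/(z + 1)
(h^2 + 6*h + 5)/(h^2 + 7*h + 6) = (h + 5)/(h + 6)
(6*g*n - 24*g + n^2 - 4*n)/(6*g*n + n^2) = (n - 4)/n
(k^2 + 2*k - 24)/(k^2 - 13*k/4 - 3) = 4*(k + 6)/(4*k + 3)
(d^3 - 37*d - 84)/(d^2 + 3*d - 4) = (d^2 - 4*d - 21)/(d - 1)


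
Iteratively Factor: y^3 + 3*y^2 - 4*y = (y + 4)*(y^2 - y) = (y - 1)*(y + 4)*(y)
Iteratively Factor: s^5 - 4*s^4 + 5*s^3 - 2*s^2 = (s - 2)*(s^4 - 2*s^3 + s^2) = s*(s - 2)*(s^3 - 2*s^2 + s) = s*(s - 2)*(s - 1)*(s^2 - s) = s^2*(s - 2)*(s - 1)*(s - 1)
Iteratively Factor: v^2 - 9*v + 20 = (v - 4)*(v - 5)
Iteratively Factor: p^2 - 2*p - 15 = (p - 5)*(p + 3)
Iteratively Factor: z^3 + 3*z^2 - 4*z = (z - 1)*(z^2 + 4*z) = (z - 1)*(z + 4)*(z)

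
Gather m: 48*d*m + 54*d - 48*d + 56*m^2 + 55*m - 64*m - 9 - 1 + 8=6*d + 56*m^2 + m*(48*d - 9) - 2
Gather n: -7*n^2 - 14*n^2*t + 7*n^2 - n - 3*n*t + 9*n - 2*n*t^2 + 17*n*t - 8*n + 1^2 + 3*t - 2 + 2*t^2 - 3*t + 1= -14*n^2*t + n*(-2*t^2 + 14*t) + 2*t^2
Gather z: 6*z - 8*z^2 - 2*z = -8*z^2 + 4*z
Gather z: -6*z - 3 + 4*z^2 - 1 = 4*z^2 - 6*z - 4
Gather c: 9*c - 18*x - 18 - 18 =9*c - 18*x - 36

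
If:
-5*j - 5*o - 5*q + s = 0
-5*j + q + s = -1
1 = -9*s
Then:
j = q/5 + 8/45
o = -6*q/5 - 1/5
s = -1/9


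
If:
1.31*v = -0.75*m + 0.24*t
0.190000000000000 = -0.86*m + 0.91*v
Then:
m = 1.05813953488372*v - 0.22093023255814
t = 8.76501937984496*v - 0.690406976744186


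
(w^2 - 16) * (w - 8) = w^3 - 8*w^2 - 16*w + 128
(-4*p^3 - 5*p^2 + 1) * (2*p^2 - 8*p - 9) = -8*p^5 + 22*p^4 + 76*p^3 + 47*p^2 - 8*p - 9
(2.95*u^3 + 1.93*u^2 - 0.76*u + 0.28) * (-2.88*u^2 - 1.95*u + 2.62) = -8.496*u^5 - 11.3109*u^4 + 6.1543*u^3 + 5.7322*u^2 - 2.5372*u + 0.7336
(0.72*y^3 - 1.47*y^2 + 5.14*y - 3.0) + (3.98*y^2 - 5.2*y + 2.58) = 0.72*y^3 + 2.51*y^2 - 0.0600000000000005*y - 0.42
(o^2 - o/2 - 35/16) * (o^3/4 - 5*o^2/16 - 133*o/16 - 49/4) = o^5/4 - 7*o^4/16 - 557*o^3/64 - 1897*o^2/256 + 6223*o/256 + 1715/64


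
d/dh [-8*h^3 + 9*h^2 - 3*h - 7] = -24*h^2 + 18*h - 3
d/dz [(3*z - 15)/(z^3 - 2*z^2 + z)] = 3*(-2*z^2 + 15*z - 5)/(z^2*(z^3 - 3*z^2 + 3*z - 1))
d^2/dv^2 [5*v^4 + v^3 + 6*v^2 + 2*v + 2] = 60*v^2 + 6*v + 12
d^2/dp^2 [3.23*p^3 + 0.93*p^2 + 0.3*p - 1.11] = 19.38*p + 1.86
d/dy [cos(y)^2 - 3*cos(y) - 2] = (3 - 2*cos(y))*sin(y)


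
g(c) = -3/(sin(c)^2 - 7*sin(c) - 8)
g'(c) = -3*(-2*sin(c)*cos(c) + 7*cos(c))/(sin(c)^2 - 7*sin(c) - 8)^2 = 3*(2*sin(c) - 7)*cos(c)/((sin(c) - 8)^2*(sin(c) + 1)^2)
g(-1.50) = 133.10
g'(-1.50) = -3757.56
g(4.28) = 3.66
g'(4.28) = 16.49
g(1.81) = 0.22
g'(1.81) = 0.02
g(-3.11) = 0.39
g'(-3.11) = 0.35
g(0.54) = 0.26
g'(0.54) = -0.12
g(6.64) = 0.29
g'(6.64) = -0.17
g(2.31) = 0.24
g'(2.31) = 0.07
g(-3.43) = 0.30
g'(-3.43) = 0.19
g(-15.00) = 0.99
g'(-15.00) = 2.07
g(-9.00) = 0.61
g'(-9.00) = 0.87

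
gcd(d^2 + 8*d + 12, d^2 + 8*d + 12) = d^2 + 8*d + 12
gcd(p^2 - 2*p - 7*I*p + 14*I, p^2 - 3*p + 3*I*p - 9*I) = 1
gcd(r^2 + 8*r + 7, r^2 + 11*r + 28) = r + 7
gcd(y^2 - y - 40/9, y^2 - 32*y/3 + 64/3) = y - 8/3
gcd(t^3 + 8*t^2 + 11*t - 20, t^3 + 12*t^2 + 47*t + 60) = t^2 + 9*t + 20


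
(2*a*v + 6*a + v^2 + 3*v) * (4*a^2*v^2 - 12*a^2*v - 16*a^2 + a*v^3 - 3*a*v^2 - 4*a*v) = 8*a^3*v^3 - 104*a^3*v - 96*a^3 + 6*a^2*v^4 - 78*a^2*v^2 - 72*a^2*v + a*v^5 - 13*a*v^3 - 12*a*v^2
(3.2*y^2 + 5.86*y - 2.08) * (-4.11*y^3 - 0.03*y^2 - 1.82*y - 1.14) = -13.152*y^5 - 24.1806*y^4 + 2.549*y^3 - 14.2508*y^2 - 2.8948*y + 2.3712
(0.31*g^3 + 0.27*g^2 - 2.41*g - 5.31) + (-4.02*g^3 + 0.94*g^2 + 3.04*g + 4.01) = -3.71*g^3 + 1.21*g^2 + 0.63*g - 1.3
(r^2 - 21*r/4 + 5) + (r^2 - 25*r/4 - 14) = 2*r^2 - 23*r/2 - 9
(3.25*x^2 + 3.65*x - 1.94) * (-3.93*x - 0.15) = -12.7725*x^3 - 14.832*x^2 + 7.0767*x + 0.291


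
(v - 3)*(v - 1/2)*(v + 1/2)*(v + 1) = v^4 - 2*v^3 - 13*v^2/4 + v/2 + 3/4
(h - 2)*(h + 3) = h^2 + h - 6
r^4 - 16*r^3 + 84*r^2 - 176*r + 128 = (r - 8)*(r - 4)*(r - 2)^2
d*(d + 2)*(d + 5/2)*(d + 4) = d^4 + 17*d^3/2 + 23*d^2 + 20*d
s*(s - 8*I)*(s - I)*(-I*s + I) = -I*s^4 - 9*s^3 + I*s^3 + 9*s^2 + 8*I*s^2 - 8*I*s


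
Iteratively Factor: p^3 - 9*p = (p)*(p^2 - 9) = p*(p - 3)*(p + 3)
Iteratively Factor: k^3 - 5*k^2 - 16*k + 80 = (k + 4)*(k^2 - 9*k + 20) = (k - 5)*(k + 4)*(k - 4)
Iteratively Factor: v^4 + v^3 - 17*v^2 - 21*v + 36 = (v + 3)*(v^3 - 2*v^2 - 11*v + 12) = (v - 1)*(v + 3)*(v^2 - v - 12) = (v - 4)*(v - 1)*(v + 3)*(v + 3)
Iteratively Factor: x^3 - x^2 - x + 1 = (x - 1)*(x^2 - 1) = (x - 1)*(x + 1)*(x - 1)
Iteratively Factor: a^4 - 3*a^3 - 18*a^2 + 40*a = (a)*(a^3 - 3*a^2 - 18*a + 40) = a*(a - 5)*(a^2 + 2*a - 8) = a*(a - 5)*(a + 4)*(a - 2)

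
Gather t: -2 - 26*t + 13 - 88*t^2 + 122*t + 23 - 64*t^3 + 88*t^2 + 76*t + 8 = -64*t^3 + 172*t + 42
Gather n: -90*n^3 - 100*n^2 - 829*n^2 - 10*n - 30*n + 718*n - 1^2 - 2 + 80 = -90*n^3 - 929*n^2 + 678*n + 77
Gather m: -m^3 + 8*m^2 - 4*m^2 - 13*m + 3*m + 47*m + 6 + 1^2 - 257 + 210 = -m^3 + 4*m^2 + 37*m - 40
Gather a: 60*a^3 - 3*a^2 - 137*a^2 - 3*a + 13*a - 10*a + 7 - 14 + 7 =60*a^3 - 140*a^2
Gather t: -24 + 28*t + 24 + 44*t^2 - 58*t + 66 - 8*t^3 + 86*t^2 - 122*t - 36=-8*t^3 + 130*t^2 - 152*t + 30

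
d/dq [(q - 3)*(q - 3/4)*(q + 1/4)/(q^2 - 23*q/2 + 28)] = (32*q^4 - 736*q^3 + 3934*q^2 - 6308*q + 1383)/(8*(4*q^4 - 92*q^3 + 753*q^2 - 2576*q + 3136))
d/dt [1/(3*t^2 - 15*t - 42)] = (5 - 2*t)/(3*(-t^2 + 5*t + 14)^2)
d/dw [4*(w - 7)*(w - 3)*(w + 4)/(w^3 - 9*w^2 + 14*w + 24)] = 12*(-w^4 + 22*w^3 - 145*w^2 + 408*w - 544)/(w^6 - 18*w^5 + 109*w^4 - 204*w^3 - 236*w^2 + 672*w + 576)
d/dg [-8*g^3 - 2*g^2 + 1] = 4*g*(-6*g - 1)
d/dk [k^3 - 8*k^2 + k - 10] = 3*k^2 - 16*k + 1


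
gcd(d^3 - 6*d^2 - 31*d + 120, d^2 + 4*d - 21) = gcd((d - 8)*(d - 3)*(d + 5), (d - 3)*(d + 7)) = d - 3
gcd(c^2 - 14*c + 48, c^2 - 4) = 1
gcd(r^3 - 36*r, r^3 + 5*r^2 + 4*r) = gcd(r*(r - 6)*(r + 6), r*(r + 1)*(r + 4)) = r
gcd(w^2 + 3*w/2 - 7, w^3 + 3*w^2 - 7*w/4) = w + 7/2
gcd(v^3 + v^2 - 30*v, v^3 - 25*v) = v^2 - 5*v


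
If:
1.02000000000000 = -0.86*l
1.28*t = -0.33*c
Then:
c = -3.87878787878788*t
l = -1.19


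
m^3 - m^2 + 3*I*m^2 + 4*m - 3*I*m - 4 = (m - 1)*(m - I)*(m + 4*I)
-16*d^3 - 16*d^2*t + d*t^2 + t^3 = (-4*d + t)*(d + t)*(4*d + t)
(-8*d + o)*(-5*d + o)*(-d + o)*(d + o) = -40*d^4 + 13*d^3*o + 39*d^2*o^2 - 13*d*o^3 + o^4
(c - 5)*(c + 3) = c^2 - 2*c - 15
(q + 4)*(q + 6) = q^2 + 10*q + 24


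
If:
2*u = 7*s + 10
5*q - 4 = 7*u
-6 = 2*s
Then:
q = -69/10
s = -3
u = -11/2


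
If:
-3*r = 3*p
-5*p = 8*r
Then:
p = 0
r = 0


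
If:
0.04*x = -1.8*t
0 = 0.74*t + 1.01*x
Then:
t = 0.00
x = 0.00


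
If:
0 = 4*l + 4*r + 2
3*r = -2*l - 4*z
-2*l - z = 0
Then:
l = -1/6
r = -1/3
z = 1/3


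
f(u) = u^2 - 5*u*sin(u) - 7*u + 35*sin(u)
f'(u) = -5*u*cos(u) + 2*u - 5*sin(u) + 35*cos(u) - 7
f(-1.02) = -25.99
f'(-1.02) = 16.21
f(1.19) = 20.06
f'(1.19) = 1.53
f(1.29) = 20.07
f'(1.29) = -1.31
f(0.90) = 18.40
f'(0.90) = 9.84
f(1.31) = 20.03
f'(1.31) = -1.88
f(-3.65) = 64.79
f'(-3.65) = -63.25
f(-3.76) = 71.65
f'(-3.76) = -61.26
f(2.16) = 9.67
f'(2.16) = -20.28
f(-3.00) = 22.94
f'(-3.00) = -61.79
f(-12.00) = 278.97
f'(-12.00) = 46.48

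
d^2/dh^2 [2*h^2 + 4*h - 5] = 4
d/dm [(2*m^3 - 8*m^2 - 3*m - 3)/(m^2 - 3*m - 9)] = (2*m^4 - 12*m^3 - 27*m^2 + 150*m + 18)/(m^4 - 6*m^3 - 9*m^2 + 54*m + 81)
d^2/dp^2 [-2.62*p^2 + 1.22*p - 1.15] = -5.24000000000000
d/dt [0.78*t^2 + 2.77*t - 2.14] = 1.56*t + 2.77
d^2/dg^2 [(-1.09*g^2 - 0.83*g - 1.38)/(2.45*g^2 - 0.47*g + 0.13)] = (-12.47442*g^3 - 47.61771*g^2 + 11.12055*g + 0.131108)/(14.706125*g^6 - 8.463525*g^5 + 3.96459*g^4 - 1.001993*g^3 + 0.210366*g^2 - 0.023829*g + 0.002197)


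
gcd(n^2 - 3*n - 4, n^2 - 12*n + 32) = n - 4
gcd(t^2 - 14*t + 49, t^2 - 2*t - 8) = 1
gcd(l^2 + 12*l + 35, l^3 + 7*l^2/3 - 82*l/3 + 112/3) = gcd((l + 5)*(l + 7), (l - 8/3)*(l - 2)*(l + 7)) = l + 7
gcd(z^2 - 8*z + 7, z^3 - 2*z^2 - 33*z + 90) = 1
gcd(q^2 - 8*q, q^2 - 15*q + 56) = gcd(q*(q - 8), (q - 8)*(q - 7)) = q - 8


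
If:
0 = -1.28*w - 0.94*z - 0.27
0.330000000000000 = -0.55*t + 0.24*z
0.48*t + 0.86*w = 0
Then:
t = -1.09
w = 0.61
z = -1.11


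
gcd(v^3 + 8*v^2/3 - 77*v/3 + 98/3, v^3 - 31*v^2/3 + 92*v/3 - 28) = v^2 - 13*v/3 + 14/3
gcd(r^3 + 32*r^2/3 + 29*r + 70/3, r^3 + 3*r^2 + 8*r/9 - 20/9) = r^2 + 11*r/3 + 10/3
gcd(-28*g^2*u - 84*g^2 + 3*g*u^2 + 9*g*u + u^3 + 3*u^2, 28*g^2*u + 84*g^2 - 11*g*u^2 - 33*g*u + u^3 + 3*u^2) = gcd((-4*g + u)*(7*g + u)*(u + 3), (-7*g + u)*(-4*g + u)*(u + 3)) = -4*g*u - 12*g + u^2 + 3*u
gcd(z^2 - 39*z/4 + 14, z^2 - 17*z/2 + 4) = z - 8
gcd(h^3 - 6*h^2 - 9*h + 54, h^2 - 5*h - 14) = 1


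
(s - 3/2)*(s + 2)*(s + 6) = s^3 + 13*s^2/2 - 18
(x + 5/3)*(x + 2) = x^2 + 11*x/3 + 10/3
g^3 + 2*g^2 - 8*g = g*(g - 2)*(g + 4)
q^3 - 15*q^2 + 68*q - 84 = (q - 7)*(q - 6)*(q - 2)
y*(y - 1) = y^2 - y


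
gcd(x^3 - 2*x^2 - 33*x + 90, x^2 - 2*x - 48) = x + 6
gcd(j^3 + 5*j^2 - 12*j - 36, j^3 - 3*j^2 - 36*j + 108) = j^2 + 3*j - 18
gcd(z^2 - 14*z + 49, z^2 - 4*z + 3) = 1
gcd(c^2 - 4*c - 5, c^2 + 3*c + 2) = c + 1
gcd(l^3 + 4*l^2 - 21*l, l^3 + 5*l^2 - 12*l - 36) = l - 3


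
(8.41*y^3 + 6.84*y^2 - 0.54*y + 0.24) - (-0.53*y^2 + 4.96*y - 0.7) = 8.41*y^3 + 7.37*y^2 - 5.5*y + 0.94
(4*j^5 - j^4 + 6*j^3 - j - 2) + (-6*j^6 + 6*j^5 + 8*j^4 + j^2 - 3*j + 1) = -6*j^6 + 10*j^5 + 7*j^4 + 6*j^3 + j^2 - 4*j - 1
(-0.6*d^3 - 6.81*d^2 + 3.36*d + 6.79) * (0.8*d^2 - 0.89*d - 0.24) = -0.48*d^5 - 4.914*d^4 + 8.8929*d^3 + 4.076*d^2 - 6.8495*d - 1.6296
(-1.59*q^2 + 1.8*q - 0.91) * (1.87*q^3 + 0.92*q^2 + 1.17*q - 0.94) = -2.9733*q^5 + 1.9032*q^4 - 1.906*q^3 + 2.7634*q^2 - 2.7567*q + 0.8554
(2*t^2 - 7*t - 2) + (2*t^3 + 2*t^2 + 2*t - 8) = 2*t^3 + 4*t^2 - 5*t - 10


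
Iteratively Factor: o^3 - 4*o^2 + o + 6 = (o + 1)*(o^2 - 5*o + 6) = (o - 2)*(o + 1)*(o - 3)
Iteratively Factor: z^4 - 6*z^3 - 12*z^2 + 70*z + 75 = (z + 3)*(z^3 - 9*z^2 + 15*z + 25) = (z - 5)*(z + 3)*(z^2 - 4*z - 5) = (z - 5)*(z + 1)*(z + 3)*(z - 5)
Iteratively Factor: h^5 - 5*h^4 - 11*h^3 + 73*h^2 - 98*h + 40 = (h - 1)*(h^4 - 4*h^3 - 15*h^2 + 58*h - 40) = (h - 2)*(h - 1)*(h^3 - 2*h^2 - 19*h + 20) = (h - 5)*(h - 2)*(h - 1)*(h^2 + 3*h - 4) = (h - 5)*(h - 2)*(h - 1)*(h + 4)*(h - 1)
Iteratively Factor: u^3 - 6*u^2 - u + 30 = (u - 5)*(u^2 - u - 6) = (u - 5)*(u - 3)*(u + 2)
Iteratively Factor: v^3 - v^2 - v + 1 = (v + 1)*(v^2 - 2*v + 1) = (v - 1)*(v + 1)*(v - 1)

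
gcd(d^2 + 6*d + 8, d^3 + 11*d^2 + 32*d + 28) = d + 2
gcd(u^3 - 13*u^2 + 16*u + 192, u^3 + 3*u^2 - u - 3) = u + 3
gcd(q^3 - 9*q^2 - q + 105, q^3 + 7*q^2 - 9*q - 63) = q + 3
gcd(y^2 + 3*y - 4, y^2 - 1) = y - 1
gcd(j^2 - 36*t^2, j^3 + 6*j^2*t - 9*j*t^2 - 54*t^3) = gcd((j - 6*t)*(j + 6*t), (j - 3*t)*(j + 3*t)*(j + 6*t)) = j + 6*t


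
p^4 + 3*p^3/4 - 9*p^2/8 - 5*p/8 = p*(p - 1)*(p + 1/2)*(p + 5/4)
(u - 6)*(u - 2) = u^2 - 8*u + 12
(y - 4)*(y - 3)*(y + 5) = y^3 - 2*y^2 - 23*y + 60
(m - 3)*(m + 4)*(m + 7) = m^3 + 8*m^2 - 5*m - 84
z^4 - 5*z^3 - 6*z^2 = z^2*(z - 6)*(z + 1)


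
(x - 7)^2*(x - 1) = x^3 - 15*x^2 + 63*x - 49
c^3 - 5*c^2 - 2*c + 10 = (c - 5)*(c - sqrt(2))*(c + sqrt(2))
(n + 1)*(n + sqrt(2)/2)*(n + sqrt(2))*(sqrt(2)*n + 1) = sqrt(2)*n^4 + sqrt(2)*n^3 + 4*n^3 + 5*sqrt(2)*n^2/2 + 4*n^2 + n + 5*sqrt(2)*n/2 + 1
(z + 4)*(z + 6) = z^2 + 10*z + 24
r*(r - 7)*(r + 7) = r^3 - 49*r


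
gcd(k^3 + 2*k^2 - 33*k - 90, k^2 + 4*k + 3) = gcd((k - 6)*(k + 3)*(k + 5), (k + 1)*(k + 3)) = k + 3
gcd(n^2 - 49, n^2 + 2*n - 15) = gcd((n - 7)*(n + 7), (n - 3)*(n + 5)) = 1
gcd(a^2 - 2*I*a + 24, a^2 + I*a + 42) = a - 6*I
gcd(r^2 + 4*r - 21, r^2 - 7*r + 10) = 1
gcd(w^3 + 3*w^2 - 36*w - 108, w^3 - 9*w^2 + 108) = w^2 - 3*w - 18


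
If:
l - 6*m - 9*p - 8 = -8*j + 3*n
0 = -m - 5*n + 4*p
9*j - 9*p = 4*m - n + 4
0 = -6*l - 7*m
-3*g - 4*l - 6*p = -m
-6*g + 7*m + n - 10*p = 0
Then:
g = 400/633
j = -1668/3587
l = 1960/3587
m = -1680/3587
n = -1840/3587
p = -160/211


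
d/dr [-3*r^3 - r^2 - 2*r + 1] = -9*r^2 - 2*r - 2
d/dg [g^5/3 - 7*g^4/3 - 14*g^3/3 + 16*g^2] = g*(5*g^3 - 28*g^2 - 42*g + 96)/3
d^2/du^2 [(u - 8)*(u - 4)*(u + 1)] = 6*u - 22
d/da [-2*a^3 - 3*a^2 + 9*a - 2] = -6*a^2 - 6*a + 9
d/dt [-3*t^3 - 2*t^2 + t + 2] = -9*t^2 - 4*t + 1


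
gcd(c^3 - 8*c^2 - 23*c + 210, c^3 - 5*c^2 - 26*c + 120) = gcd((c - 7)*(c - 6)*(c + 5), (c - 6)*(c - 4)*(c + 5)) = c^2 - c - 30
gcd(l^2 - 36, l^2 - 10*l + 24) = l - 6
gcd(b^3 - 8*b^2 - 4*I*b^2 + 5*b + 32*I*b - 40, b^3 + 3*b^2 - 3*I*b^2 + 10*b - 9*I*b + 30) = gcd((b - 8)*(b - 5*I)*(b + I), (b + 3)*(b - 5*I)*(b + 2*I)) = b - 5*I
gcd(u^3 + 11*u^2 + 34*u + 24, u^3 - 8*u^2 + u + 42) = 1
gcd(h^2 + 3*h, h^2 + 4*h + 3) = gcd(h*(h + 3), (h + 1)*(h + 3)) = h + 3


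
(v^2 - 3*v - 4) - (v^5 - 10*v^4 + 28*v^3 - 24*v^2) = -v^5 + 10*v^4 - 28*v^3 + 25*v^2 - 3*v - 4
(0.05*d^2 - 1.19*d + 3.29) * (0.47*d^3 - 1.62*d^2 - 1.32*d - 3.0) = 0.0235*d^5 - 0.6403*d^4 + 3.4081*d^3 - 3.909*d^2 - 0.772800000000001*d - 9.87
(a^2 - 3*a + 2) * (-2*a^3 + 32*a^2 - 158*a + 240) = -2*a^5 + 38*a^4 - 258*a^3 + 778*a^2 - 1036*a + 480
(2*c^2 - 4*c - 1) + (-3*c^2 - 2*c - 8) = -c^2 - 6*c - 9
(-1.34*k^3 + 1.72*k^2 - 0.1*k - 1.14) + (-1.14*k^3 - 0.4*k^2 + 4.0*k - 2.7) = -2.48*k^3 + 1.32*k^2 + 3.9*k - 3.84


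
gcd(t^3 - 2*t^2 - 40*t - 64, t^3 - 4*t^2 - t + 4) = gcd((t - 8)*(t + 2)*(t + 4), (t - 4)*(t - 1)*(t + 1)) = 1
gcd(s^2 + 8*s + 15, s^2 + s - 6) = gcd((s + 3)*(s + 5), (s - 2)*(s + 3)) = s + 3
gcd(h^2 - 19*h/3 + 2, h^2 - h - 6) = 1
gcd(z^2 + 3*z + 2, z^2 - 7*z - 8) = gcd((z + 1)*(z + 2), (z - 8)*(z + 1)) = z + 1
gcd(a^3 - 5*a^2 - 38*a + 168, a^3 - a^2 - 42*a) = a^2 - a - 42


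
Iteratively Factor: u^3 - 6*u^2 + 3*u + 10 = (u + 1)*(u^2 - 7*u + 10) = (u - 2)*(u + 1)*(u - 5)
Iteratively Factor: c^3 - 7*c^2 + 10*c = (c - 5)*(c^2 - 2*c) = (c - 5)*(c - 2)*(c)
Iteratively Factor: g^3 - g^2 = (g - 1)*(g^2) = g*(g - 1)*(g)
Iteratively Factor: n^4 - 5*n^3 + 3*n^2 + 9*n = (n + 1)*(n^3 - 6*n^2 + 9*n) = (n - 3)*(n + 1)*(n^2 - 3*n) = (n - 3)^2*(n + 1)*(n)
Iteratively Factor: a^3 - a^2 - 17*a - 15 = (a + 3)*(a^2 - 4*a - 5) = (a - 5)*(a + 3)*(a + 1)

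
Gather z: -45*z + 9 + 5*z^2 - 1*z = 5*z^2 - 46*z + 9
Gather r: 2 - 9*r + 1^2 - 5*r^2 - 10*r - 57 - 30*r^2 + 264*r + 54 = -35*r^2 + 245*r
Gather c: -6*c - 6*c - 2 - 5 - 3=-12*c - 10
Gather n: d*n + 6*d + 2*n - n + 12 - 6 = 6*d + n*(d + 1) + 6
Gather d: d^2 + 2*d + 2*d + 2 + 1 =d^2 + 4*d + 3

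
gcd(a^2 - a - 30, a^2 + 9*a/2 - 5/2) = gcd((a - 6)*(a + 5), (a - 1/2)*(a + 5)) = a + 5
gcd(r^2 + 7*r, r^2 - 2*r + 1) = 1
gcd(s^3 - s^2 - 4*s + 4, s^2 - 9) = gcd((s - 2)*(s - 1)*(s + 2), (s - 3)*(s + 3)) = 1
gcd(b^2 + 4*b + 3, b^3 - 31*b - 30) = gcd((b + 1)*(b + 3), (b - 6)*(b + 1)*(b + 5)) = b + 1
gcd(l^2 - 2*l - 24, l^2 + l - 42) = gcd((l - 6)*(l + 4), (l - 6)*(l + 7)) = l - 6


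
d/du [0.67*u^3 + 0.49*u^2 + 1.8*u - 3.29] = 2.01*u^2 + 0.98*u + 1.8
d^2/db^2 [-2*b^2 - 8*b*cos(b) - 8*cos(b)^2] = 8*b*cos(b) - 32*sin(b)^2 + 16*sin(b) + 12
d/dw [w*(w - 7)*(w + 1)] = 3*w^2 - 12*w - 7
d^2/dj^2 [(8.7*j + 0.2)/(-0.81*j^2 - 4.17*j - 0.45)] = (-(1.62*j + 4.17)*(3.24*j + 8.34)*(8.7*j + 0.2) + (42.282*j + 72.882)*(0.81*j^2 + 4.17*j + 0.45))/(0.81*j^2 + 4.17*j + 0.45)^3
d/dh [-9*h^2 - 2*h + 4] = -18*h - 2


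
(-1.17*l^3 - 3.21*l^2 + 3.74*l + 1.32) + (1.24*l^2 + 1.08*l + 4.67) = -1.17*l^3 - 1.97*l^2 + 4.82*l + 5.99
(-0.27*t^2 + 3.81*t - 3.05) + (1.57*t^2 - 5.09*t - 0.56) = 1.3*t^2 - 1.28*t - 3.61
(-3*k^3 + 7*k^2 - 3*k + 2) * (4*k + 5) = -12*k^4 + 13*k^3 + 23*k^2 - 7*k + 10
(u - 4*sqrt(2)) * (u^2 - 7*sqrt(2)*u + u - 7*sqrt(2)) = u^3 - 11*sqrt(2)*u^2 + u^2 - 11*sqrt(2)*u + 56*u + 56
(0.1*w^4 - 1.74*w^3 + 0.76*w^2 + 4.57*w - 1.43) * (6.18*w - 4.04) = 0.618*w^5 - 11.1572*w^4 + 11.7264*w^3 + 25.1722*w^2 - 27.3002*w + 5.7772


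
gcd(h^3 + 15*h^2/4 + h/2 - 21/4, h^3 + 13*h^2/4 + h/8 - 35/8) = h^2 + 3*h/4 - 7/4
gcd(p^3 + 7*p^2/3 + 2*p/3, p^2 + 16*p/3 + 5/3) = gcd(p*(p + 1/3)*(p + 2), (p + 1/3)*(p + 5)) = p + 1/3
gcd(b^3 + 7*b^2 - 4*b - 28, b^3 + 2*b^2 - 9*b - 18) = b + 2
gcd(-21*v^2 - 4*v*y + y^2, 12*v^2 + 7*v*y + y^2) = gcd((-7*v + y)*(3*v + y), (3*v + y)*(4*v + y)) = 3*v + y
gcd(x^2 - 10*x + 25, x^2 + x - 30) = x - 5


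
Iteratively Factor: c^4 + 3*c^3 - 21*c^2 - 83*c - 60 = (c - 5)*(c^3 + 8*c^2 + 19*c + 12) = (c - 5)*(c + 4)*(c^2 + 4*c + 3) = (c - 5)*(c + 1)*(c + 4)*(c + 3)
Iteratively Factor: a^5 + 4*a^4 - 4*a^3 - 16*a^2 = (a)*(a^4 + 4*a^3 - 4*a^2 - 16*a) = a*(a + 2)*(a^3 + 2*a^2 - 8*a) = a*(a - 2)*(a + 2)*(a^2 + 4*a) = a^2*(a - 2)*(a + 2)*(a + 4)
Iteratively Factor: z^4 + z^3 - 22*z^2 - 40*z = (z)*(z^3 + z^2 - 22*z - 40) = z*(z + 2)*(z^2 - z - 20) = z*(z + 2)*(z + 4)*(z - 5)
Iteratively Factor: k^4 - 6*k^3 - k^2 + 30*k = (k - 5)*(k^3 - k^2 - 6*k) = (k - 5)*(k - 3)*(k^2 + 2*k) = (k - 5)*(k - 3)*(k + 2)*(k)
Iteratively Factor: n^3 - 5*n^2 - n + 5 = (n - 5)*(n^2 - 1) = (n - 5)*(n - 1)*(n + 1)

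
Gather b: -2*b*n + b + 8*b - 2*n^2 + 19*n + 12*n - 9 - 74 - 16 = b*(9 - 2*n) - 2*n^2 + 31*n - 99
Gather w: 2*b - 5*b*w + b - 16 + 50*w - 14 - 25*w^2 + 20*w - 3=3*b - 25*w^2 + w*(70 - 5*b) - 33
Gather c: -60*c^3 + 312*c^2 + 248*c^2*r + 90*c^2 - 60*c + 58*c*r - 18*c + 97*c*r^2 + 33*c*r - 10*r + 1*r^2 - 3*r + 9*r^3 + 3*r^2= -60*c^3 + c^2*(248*r + 402) + c*(97*r^2 + 91*r - 78) + 9*r^3 + 4*r^2 - 13*r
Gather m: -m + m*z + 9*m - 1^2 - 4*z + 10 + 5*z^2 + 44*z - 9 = m*(z + 8) + 5*z^2 + 40*z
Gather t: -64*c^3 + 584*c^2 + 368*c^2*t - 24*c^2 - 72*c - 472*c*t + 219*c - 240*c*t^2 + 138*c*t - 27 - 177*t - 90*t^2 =-64*c^3 + 560*c^2 + 147*c + t^2*(-240*c - 90) + t*(368*c^2 - 334*c - 177) - 27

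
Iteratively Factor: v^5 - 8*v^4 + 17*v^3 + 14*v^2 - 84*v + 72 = (v - 2)*(v^4 - 6*v^3 + 5*v^2 + 24*v - 36) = (v - 2)^2*(v^3 - 4*v^2 - 3*v + 18) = (v - 2)^2*(v + 2)*(v^2 - 6*v + 9) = (v - 3)*(v - 2)^2*(v + 2)*(v - 3)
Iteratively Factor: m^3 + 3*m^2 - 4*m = (m)*(m^2 + 3*m - 4) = m*(m + 4)*(m - 1)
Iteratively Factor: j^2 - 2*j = (j - 2)*(j)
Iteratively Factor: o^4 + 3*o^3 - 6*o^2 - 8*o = (o + 1)*(o^3 + 2*o^2 - 8*o) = (o - 2)*(o + 1)*(o^2 + 4*o) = (o - 2)*(o + 1)*(o + 4)*(o)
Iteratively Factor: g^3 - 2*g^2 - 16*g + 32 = (g - 2)*(g^2 - 16) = (g - 4)*(g - 2)*(g + 4)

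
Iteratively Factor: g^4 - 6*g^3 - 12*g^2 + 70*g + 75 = (g + 1)*(g^3 - 7*g^2 - 5*g + 75) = (g + 1)*(g + 3)*(g^2 - 10*g + 25) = (g - 5)*(g + 1)*(g + 3)*(g - 5)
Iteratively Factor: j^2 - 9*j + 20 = (j - 4)*(j - 5)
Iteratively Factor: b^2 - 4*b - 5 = (b - 5)*(b + 1)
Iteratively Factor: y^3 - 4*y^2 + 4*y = (y)*(y^2 - 4*y + 4) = y*(y - 2)*(y - 2)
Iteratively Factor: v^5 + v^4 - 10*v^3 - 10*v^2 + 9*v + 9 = (v - 1)*(v^4 + 2*v^3 - 8*v^2 - 18*v - 9) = (v - 3)*(v - 1)*(v^3 + 5*v^2 + 7*v + 3) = (v - 3)*(v - 1)*(v + 3)*(v^2 + 2*v + 1) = (v - 3)*(v - 1)*(v + 1)*(v + 3)*(v + 1)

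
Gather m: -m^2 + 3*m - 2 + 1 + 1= -m^2 + 3*m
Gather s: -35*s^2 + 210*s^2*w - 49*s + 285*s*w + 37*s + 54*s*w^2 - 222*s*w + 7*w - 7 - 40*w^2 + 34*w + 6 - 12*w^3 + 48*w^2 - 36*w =s^2*(210*w - 35) + s*(54*w^2 + 63*w - 12) - 12*w^3 + 8*w^2 + 5*w - 1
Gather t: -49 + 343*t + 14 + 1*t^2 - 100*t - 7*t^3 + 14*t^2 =-7*t^3 + 15*t^2 + 243*t - 35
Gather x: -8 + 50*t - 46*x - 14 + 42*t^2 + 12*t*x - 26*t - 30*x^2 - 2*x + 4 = 42*t^2 + 24*t - 30*x^2 + x*(12*t - 48) - 18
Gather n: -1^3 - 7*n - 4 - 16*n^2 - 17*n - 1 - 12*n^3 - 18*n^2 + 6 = -12*n^3 - 34*n^2 - 24*n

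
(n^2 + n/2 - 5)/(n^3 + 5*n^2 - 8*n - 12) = (n + 5/2)/(n^2 + 7*n + 6)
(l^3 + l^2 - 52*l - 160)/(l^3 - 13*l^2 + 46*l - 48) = (l^2 + 9*l + 20)/(l^2 - 5*l + 6)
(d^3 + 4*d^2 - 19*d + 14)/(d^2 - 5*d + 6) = (d^2 + 6*d - 7)/(d - 3)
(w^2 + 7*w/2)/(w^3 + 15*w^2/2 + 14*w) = 1/(w + 4)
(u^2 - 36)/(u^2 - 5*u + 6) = (u^2 - 36)/(u^2 - 5*u + 6)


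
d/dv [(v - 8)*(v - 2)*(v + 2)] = 3*v^2 - 16*v - 4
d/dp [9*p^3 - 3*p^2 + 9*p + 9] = 27*p^2 - 6*p + 9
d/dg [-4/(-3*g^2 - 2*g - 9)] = 8*(-3*g - 1)/(3*g^2 + 2*g + 9)^2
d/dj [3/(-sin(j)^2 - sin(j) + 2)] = 3*(2*sin(j) + 1)*cos(j)/(sin(j)^2 + sin(j) - 2)^2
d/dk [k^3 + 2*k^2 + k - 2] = 3*k^2 + 4*k + 1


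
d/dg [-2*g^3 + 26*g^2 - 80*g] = -6*g^2 + 52*g - 80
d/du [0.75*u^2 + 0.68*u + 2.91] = 1.5*u + 0.68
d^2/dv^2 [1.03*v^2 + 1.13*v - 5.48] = 2.06000000000000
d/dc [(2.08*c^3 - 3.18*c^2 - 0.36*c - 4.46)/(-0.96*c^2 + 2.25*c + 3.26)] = (-1.9968*c^4 + 9.36*c^3 + 12.8418*c^2 - 29.2968*c + 8.8614)/(0.9216*c^4 - 4.32*c^3 - 1.1967*c^2 + 14.67*c + 10.6276)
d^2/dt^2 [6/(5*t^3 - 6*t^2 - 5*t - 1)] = 12*(3*(2 - 5*t)*(-5*t^3 + 6*t^2 + 5*t + 1) - (-15*t^2 + 12*t + 5)^2)/(-5*t^3 + 6*t^2 + 5*t + 1)^3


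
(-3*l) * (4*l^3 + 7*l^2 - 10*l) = -12*l^4 - 21*l^3 + 30*l^2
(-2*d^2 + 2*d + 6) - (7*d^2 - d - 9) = -9*d^2 + 3*d + 15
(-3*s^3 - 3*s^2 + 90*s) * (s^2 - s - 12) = -3*s^5 + 129*s^3 - 54*s^2 - 1080*s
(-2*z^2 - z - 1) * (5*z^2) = -10*z^4 - 5*z^3 - 5*z^2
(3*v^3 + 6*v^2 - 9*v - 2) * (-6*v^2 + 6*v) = -18*v^5 - 18*v^4 + 90*v^3 - 42*v^2 - 12*v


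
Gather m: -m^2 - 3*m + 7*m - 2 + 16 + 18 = -m^2 + 4*m + 32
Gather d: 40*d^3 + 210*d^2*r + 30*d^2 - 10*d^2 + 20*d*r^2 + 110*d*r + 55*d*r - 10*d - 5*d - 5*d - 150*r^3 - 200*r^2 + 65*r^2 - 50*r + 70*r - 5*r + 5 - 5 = 40*d^3 + d^2*(210*r + 20) + d*(20*r^2 + 165*r - 20) - 150*r^3 - 135*r^2 + 15*r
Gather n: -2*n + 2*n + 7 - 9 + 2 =0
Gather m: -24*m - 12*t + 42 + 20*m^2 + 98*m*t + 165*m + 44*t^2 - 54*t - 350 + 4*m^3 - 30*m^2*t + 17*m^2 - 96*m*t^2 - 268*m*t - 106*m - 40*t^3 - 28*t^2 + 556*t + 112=4*m^3 + m^2*(37 - 30*t) + m*(-96*t^2 - 170*t + 35) - 40*t^3 + 16*t^2 + 490*t - 196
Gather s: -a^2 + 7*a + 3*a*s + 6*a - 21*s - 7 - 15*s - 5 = -a^2 + 13*a + s*(3*a - 36) - 12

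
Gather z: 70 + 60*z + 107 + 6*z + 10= 66*z + 187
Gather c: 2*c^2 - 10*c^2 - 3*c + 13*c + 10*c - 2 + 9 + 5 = -8*c^2 + 20*c + 12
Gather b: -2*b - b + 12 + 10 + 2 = 24 - 3*b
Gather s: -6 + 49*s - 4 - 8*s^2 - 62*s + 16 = -8*s^2 - 13*s + 6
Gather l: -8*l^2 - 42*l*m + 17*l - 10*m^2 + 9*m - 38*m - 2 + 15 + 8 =-8*l^2 + l*(17 - 42*m) - 10*m^2 - 29*m + 21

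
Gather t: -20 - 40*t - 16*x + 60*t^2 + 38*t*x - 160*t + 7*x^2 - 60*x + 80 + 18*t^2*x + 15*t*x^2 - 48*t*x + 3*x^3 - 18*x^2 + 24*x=t^2*(18*x + 60) + t*(15*x^2 - 10*x - 200) + 3*x^3 - 11*x^2 - 52*x + 60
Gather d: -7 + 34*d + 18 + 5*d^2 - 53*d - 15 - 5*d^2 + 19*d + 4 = 0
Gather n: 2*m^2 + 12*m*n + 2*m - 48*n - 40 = 2*m^2 + 2*m + n*(12*m - 48) - 40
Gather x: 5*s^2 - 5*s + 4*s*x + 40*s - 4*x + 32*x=5*s^2 + 35*s + x*(4*s + 28)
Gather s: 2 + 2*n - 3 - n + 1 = n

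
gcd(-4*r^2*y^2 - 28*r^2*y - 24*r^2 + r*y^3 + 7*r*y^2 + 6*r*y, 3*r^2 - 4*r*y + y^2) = 1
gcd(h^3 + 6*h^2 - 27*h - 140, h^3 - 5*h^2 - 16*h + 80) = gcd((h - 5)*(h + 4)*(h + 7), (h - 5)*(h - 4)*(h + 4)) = h^2 - h - 20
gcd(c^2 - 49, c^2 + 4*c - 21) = c + 7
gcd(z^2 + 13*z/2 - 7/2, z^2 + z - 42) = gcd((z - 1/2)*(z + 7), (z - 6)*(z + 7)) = z + 7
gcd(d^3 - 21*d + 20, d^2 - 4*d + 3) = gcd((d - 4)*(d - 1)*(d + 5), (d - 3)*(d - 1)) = d - 1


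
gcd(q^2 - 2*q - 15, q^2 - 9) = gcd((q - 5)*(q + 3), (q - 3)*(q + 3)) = q + 3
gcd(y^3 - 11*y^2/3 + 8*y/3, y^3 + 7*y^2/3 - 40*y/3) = y^2 - 8*y/3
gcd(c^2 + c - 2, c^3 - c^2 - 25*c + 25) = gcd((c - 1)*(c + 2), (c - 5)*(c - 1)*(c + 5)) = c - 1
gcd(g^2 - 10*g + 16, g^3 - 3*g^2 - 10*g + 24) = g - 2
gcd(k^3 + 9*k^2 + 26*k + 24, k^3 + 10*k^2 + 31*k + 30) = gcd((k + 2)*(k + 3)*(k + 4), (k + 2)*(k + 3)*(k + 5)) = k^2 + 5*k + 6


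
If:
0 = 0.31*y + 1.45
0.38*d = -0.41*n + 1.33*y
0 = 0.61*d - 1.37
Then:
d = 2.25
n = -17.25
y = -4.68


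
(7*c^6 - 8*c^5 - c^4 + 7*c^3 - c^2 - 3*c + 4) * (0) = 0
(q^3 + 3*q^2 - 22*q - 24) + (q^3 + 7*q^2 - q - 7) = 2*q^3 + 10*q^2 - 23*q - 31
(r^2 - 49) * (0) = 0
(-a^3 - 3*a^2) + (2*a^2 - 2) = -a^3 - a^2 - 2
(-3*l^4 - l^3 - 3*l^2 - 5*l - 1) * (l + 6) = -3*l^5 - 19*l^4 - 9*l^3 - 23*l^2 - 31*l - 6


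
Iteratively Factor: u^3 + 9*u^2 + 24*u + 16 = (u + 1)*(u^2 + 8*u + 16) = (u + 1)*(u + 4)*(u + 4)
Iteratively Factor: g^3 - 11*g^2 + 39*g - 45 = (g - 5)*(g^2 - 6*g + 9) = (g - 5)*(g - 3)*(g - 3)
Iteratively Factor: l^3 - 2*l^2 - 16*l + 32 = (l - 2)*(l^2 - 16) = (l - 4)*(l - 2)*(l + 4)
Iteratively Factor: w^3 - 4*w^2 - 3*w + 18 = (w - 3)*(w^2 - w - 6) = (w - 3)*(w + 2)*(w - 3)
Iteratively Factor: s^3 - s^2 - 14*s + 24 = (s - 3)*(s^2 + 2*s - 8) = (s - 3)*(s + 4)*(s - 2)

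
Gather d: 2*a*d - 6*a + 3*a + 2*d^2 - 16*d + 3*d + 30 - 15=-3*a + 2*d^2 + d*(2*a - 13) + 15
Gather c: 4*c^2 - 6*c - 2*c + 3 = 4*c^2 - 8*c + 3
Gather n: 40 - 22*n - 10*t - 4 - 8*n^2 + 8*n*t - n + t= -8*n^2 + n*(8*t - 23) - 9*t + 36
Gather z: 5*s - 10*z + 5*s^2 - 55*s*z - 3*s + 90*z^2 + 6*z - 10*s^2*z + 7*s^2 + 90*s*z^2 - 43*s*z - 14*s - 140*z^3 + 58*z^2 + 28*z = 12*s^2 - 12*s - 140*z^3 + z^2*(90*s + 148) + z*(-10*s^2 - 98*s + 24)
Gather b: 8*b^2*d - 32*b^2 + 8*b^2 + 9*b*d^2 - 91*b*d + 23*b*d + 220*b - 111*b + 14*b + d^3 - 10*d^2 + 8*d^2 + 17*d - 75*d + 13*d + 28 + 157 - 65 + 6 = b^2*(8*d - 24) + b*(9*d^2 - 68*d + 123) + d^3 - 2*d^2 - 45*d + 126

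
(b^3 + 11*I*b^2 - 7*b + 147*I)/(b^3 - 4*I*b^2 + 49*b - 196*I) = (b^2 + 4*I*b + 21)/(b^2 - 11*I*b - 28)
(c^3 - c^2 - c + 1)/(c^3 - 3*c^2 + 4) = (c^2 - 2*c + 1)/(c^2 - 4*c + 4)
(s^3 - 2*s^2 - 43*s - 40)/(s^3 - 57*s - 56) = (s + 5)/(s + 7)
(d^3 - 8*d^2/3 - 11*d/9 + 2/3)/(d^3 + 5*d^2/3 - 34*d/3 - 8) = (d - 1/3)/(d + 4)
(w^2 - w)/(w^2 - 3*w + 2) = w/(w - 2)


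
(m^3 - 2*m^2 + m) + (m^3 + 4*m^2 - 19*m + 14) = 2*m^3 + 2*m^2 - 18*m + 14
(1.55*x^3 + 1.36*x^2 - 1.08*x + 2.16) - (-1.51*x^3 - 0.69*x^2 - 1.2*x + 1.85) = 3.06*x^3 + 2.05*x^2 + 0.12*x + 0.31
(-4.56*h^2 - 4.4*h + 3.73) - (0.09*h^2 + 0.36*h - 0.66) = -4.65*h^2 - 4.76*h + 4.39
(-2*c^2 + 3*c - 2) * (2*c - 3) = -4*c^3 + 12*c^2 - 13*c + 6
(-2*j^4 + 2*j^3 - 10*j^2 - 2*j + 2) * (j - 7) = -2*j^5 + 16*j^4 - 24*j^3 + 68*j^2 + 16*j - 14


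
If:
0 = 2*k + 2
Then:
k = -1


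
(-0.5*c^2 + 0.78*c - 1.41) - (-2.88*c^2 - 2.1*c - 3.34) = 2.38*c^2 + 2.88*c + 1.93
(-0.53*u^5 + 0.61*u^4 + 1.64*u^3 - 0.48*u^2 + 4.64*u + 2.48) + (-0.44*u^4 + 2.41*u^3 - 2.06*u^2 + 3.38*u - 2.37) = -0.53*u^5 + 0.17*u^4 + 4.05*u^3 - 2.54*u^2 + 8.02*u + 0.11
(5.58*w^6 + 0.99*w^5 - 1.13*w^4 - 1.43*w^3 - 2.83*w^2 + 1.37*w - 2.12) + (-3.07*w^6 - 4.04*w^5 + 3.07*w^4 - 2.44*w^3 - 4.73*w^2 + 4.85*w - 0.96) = 2.51*w^6 - 3.05*w^5 + 1.94*w^4 - 3.87*w^3 - 7.56*w^2 + 6.22*w - 3.08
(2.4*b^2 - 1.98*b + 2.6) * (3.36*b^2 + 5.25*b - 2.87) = 8.064*b^4 + 5.9472*b^3 - 8.547*b^2 + 19.3326*b - 7.462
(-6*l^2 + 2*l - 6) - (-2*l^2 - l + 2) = -4*l^2 + 3*l - 8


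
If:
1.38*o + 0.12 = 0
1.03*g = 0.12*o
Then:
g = -0.01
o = -0.09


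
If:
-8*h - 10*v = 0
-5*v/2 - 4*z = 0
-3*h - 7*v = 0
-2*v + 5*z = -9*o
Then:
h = 0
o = 0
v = 0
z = 0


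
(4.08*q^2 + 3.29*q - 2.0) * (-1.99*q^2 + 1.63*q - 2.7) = -8.1192*q^4 + 0.103299999999999*q^3 - 1.6733*q^2 - 12.143*q + 5.4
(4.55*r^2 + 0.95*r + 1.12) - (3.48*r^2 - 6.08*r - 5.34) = 1.07*r^2 + 7.03*r + 6.46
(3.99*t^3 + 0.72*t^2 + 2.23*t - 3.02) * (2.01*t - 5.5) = 8.0199*t^4 - 20.4978*t^3 + 0.5223*t^2 - 18.3352*t + 16.61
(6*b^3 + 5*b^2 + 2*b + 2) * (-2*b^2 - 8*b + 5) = -12*b^5 - 58*b^4 - 14*b^3 + 5*b^2 - 6*b + 10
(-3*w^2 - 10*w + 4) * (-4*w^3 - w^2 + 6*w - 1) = 12*w^5 + 43*w^4 - 24*w^3 - 61*w^2 + 34*w - 4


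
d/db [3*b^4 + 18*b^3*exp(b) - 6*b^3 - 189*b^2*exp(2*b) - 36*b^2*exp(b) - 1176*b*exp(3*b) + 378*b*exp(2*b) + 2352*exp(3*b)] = 18*b^3*exp(b) + 12*b^3 - 378*b^2*exp(2*b) + 18*b^2*exp(b) - 18*b^2 - 3528*b*exp(3*b) + 378*b*exp(2*b) - 72*b*exp(b) + 5880*exp(3*b) + 378*exp(2*b)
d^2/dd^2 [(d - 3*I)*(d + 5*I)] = 2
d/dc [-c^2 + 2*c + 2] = 2 - 2*c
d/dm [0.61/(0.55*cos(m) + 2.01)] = 0.3355*sin(m)/(0.55*cos(m) + 2.01)^2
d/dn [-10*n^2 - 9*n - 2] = -20*n - 9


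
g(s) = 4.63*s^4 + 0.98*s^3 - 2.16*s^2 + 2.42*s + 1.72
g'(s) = 18.52*s^3 + 2.94*s^2 - 4.32*s + 2.42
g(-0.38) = 0.53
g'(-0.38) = 3.47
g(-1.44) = 10.74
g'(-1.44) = -40.56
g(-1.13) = 2.36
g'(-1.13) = -15.67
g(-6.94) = 10293.68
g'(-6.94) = -6016.41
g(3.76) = 957.78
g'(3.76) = 1012.22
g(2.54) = 202.71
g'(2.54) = 313.90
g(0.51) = 2.84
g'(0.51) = 3.44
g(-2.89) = 276.01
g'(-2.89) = -407.57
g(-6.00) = 5698.24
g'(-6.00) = -3866.14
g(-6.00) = 5698.24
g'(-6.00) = -3866.14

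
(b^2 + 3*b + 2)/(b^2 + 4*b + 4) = (b + 1)/(b + 2)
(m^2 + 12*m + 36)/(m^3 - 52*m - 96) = (m + 6)/(m^2 - 6*m - 16)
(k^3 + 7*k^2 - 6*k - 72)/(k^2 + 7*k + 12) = (k^2 + 3*k - 18)/(k + 3)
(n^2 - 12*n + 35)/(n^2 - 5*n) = (n - 7)/n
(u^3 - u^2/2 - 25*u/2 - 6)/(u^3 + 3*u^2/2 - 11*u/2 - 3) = (u - 4)/(u - 2)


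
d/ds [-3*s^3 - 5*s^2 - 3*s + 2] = -9*s^2 - 10*s - 3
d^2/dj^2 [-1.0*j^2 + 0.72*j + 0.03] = -2.00000000000000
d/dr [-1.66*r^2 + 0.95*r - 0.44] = 0.95 - 3.32*r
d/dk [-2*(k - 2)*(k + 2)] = -4*k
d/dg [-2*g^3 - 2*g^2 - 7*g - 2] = -6*g^2 - 4*g - 7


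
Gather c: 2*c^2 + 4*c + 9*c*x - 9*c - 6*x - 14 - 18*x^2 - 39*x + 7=2*c^2 + c*(9*x - 5) - 18*x^2 - 45*x - 7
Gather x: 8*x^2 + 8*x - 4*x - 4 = 8*x^2 + 4*x - 4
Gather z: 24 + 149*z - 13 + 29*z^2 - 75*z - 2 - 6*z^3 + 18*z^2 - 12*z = -6*z^3 + 47*z^2 + 62*z + 9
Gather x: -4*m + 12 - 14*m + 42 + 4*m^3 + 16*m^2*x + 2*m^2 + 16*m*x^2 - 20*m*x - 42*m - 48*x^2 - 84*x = 4*m^3 + 2*m^2 - 60*m + x^2*(16*m - 48) + x*(16*m^2 - 20*m - 84) + 54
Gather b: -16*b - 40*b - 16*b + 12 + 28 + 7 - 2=45 - 72*b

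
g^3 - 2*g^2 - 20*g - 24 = (g - 6)*(g + 2)^2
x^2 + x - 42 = (x - 6)*(x + 7)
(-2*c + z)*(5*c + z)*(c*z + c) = -10*c^3*z - 10*c^3 + 3*c^2*z^2 + 3*c^2*z + c*z^3 + c*z^2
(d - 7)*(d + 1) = d^2 - 6*d - 7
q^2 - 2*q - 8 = (q - 4)*(q + 2)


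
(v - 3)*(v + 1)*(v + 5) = v^3 + 3*v^2 - 13*v - 15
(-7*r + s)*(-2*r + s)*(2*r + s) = 28*r^3 - 4*r^2*s - 7*r*s^2 + s^3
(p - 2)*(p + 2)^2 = p^3 + 2*p^2 - 4*p - 8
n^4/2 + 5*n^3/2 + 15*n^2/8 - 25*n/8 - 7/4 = (n/2 + 1)*(n - 1)*(n + 1/2)*(n + 7/2)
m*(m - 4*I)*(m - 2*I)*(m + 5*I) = m^4 - I*m^3 + 22*m^2 - 40*I*m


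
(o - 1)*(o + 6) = o^2 + 5*o - 6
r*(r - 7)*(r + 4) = r^3 - 3*r^2 - 28*r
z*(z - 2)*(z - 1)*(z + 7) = z^4 + 4*z^3 - 19*z^2 + 14*z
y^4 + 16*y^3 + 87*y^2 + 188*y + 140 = (y + 2)^2*(y + 5)*(y + 7)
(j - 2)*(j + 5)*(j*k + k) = j^3*k + 4*j^2*k - 7*j*k - 10*k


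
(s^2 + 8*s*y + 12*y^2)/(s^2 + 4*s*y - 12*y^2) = (-s - 2*y)/(-s + 2*y)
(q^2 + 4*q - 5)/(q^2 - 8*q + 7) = (q + 5)/(q - 7)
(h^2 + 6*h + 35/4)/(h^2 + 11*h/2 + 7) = (h + 5/2)/(h + 2)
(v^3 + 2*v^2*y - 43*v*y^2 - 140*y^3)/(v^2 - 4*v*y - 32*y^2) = (-v^2 + 2*v*y + 35*y^2)/(-v + 8*y)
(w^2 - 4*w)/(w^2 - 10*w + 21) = w*(w - 4)/(w^2 - 10*w + 21)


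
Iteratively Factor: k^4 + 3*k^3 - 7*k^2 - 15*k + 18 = (k - 1)*(k^3 + 4*k^2 - 3*k - 18) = (k - 2)*(k - 1)*(k^2 + 6*k + 9) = (k - 2)*(k - 1)*(k + 3)*(k + 3)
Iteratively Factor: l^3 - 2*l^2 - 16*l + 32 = (l + 4)*(l^2 - 6*l + 8) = (l - 2)*(l + 4)*(l - 4)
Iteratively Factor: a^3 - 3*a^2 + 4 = (a - 2)*(a^2 - a - 2) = (a - 2)^2*(a + 1)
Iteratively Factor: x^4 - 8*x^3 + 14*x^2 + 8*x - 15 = (x + 1)*(x^3 - 9*x^2 + 23*x - 15) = (x - 3)*(x + 1)*(x^2 - 6*x + 5) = (x - 3)*(x - 1)*(x + 1)*(x - 5)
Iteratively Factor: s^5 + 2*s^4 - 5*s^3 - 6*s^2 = (s - 2)*(s^4 + 4*s^3 + 3*s^2) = (s - 2)*(s + 3)*(s^3 + s^2) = s*(s - 2)*(s + 3)*(s^2 + s) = s*(s - 2)*(s + 1)*(s + 3)*(s)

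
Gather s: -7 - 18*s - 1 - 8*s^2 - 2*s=-8*s^2 - 20*s - 8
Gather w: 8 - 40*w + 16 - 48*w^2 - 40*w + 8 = -48*w^2 - 80*w + 32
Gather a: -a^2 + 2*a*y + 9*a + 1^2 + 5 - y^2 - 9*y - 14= -a^2 + a*(2*y + 9) - y^2 - 9*y - 8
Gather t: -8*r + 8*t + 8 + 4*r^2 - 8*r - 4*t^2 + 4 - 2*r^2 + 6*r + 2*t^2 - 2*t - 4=2*r^2 - 10*r - 2*t^2 + 6*t + 8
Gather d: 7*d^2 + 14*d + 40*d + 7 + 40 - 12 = 7*d^2 + 54*d + 35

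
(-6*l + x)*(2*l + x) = -12*l^2 - 4*l*x + x^2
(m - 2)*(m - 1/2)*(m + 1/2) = m^3 - 2*m^2 - m/4 + 1/2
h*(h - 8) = h^2 - 8*h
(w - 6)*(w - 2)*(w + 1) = w^3 - 7*w^2 + 4*w + 12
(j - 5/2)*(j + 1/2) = j^2 - 2*j - 5/4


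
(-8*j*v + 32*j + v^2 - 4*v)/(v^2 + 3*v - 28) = (-8*j + v)/(v + 7)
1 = 1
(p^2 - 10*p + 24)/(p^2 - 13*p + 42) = (p - 4)/(p - 7)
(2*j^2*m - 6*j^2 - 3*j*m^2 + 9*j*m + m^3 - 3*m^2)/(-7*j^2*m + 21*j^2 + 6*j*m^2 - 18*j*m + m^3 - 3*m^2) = (-2*j + m)/(7*j + m)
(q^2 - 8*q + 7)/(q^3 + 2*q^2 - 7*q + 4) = (q - 7)/(q^2 + 3*q - 4)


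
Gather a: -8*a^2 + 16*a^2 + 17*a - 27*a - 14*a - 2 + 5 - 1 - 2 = 8*a^2 - 24*a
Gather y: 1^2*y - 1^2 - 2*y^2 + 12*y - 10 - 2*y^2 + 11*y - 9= -4*y^2 + 24*y - 20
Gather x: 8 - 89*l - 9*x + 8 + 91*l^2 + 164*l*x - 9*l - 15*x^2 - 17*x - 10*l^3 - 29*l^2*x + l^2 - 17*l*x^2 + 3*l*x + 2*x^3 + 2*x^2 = -10*l^3 + 92*l^2 - 98*l + 2*x^3 + x^2*(-17*l - 13) + x*(-29*l^2 + 167*l - 26) + 16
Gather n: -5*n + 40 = 40 - 5*n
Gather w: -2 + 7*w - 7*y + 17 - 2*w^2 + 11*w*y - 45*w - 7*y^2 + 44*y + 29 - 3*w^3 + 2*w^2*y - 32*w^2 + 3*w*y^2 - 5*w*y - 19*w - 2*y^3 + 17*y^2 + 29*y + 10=-3*w^3 + w^2*(2*y - 34) + w*(3*y^2 + 6*y - 57) - 2*y^3 + 10*y^2 + 66*y + 54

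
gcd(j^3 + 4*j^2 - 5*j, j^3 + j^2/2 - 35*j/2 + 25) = j + 5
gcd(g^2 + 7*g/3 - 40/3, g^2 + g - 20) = g + 5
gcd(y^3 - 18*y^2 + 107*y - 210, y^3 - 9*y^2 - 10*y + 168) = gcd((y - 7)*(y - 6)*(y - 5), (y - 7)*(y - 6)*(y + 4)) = y^2 - 13*y + 42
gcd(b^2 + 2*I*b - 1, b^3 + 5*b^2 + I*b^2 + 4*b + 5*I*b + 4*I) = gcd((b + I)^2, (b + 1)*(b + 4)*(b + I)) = b + I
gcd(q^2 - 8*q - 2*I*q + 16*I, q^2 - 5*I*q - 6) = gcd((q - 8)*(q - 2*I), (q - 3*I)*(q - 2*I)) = q - 2*I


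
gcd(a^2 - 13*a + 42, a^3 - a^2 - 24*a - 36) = a - 6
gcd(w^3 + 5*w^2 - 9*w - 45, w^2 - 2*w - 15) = w + 3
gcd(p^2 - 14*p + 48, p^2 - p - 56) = p - 8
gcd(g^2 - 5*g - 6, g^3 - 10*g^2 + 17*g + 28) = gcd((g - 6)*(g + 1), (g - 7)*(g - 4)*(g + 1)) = g + 1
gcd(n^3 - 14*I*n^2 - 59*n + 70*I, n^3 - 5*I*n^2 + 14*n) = n - 7*I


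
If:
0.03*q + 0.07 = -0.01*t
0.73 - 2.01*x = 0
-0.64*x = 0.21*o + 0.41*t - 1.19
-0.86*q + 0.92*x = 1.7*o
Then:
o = 1.63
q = -2.83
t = 1.50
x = 0.36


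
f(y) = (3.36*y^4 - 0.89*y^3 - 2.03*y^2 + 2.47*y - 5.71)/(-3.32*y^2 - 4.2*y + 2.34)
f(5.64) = -25.08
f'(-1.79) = -193.02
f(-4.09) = -26.41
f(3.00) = -5.77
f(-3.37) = -20.29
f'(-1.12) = -3.53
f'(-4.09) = 9.41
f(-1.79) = -29.45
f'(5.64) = -9.94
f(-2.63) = -15.73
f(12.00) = -128.99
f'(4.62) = -7.90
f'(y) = (6.64*y + 4.2)*(3.36*y^4 - 0.89*y^3 - 2.03*y^2 + 2.47*y - 5.71)/(-3.32*y^2 - 4.2*y + 2.34)^2 + (13.44*y^3 - 2.67*y^2 - 4.06*y + 2.47)/(-3.32*y^2 - 4.2*y + 2.34) = (-22.3104*y^5 - 39.3812*y^4 + 38.9256*y^3 + 10.4786*y^2 - 47.4148*y - 18.2022)/(11.0224*y^4 + 27.888*y^3 + 2.1024*y^2 - 19.656*y + 5.4756)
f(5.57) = -24.39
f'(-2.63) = 4.29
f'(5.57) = -9.80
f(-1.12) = -1.56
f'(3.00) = -4.73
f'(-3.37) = 7.53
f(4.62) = -15.98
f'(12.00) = -22.76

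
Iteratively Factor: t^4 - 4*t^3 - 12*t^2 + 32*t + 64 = (t + 2)*(t^3 - 6*t^2 + 32) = (t - 4)*(t + 2)*(t^2 - 2*t - 8) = (t - 4)^2*(t + 2)*(t + 2)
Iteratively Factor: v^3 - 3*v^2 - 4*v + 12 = (v - 3)*(v^2 - 4) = (v - 3)*(v - 2)*(v + 2)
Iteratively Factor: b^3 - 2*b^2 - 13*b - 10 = (b - 5)*(b^2 + 3*b + 2) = (b - 5)*(b + 2)*(b + 1)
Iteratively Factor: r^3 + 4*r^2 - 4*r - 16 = (r + 4)*(r^2 - 4) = (r + 2)*(r + 4)*(r - 2)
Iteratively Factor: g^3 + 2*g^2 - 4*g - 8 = (g + 2)*(g^2 - 4) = (g + 2)^2*(g - 2)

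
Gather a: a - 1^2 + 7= a + 6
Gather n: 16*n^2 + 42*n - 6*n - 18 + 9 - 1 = 16*n^2 + 36*n - 10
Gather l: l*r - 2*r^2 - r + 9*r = l*r - 2*r^2 + 8*r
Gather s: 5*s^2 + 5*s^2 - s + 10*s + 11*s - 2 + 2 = 10*s^2 + 20*s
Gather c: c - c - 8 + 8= 0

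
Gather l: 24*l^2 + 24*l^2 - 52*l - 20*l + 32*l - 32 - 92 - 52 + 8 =48*l^2 - 40*l - 168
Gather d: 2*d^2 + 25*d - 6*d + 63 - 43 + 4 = 2*d^2 + 19*d + 24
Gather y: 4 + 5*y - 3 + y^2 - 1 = y^2 + 5*y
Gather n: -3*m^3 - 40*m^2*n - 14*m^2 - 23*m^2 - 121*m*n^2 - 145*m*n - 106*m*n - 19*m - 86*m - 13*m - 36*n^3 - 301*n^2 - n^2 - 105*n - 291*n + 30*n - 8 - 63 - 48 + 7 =-3*m^3 - 37*m^2 - 118*m - 36*n^3 + n^2*(-121*m - 302) + n*(-40*m^2 - 251*m - 366) - 112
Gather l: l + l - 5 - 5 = 2*l - 10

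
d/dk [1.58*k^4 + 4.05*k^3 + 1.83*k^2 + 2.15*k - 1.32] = 6.32*k^3 + 12.15*k^2 + 3.66*k + 2.15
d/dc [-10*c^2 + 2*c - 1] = 2 - 20*c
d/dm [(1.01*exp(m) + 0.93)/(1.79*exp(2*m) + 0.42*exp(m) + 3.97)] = (-1.8079*exp(2*m) - 3.3294*exp(m) + 3.6191)*exp(m)/(3.2041*exp(4*m) + 1.5036*exp(3*m) + 14.389*exp(2*m) + 3.3348*exp(m) + 15.7609)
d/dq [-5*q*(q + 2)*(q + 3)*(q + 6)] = -20*q^3 - 165*q^2 - 360*q - 180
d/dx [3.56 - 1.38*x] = -1.38000000000000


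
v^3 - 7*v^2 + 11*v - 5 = (v - 5)*(v - 1)^2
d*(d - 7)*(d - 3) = d^3 - 10*d^2 + 21*d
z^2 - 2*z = z*(z - 2)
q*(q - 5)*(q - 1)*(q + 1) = q^4 - 5*q^3 - q^2 + 5*q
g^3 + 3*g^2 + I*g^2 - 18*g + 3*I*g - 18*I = (g - 3)*(g + 6)*(g + I)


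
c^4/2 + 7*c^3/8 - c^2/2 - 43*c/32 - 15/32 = (c/2 + 1/2)*(c - 5/4)*(c + 1/2)*(c + 3/2)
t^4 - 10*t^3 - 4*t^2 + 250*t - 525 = (t - 7)*(t - 5)*(t - 3)*(t + 5)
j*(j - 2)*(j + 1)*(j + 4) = j^4 + 3*j^3 - 6*j^2 - 8*j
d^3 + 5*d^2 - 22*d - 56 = (d - 4)*(d + 2)*(d + 7)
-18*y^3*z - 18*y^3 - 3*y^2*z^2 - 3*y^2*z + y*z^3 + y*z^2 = (-6*y + z)*(3*y + z)*(y*z + y)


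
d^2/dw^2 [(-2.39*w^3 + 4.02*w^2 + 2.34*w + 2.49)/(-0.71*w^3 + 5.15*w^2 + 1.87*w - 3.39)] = (13.425106*w^6 + 11.9616540000002*w^5 - 64.7792640000001*w^4 + 328.392388*w^3 - 820.829142*w^2 - 188.24121*w - 226.4223)/(0.357911*w^9 - 7.788345*w^8 + 53.664924*w^7 - 90.438248*w^6 - 215.716038*w^5 + 188.701302*w^4 + 213.82334*w^3 - 141.989472*w^2 - 64.470681*w + 38.958219)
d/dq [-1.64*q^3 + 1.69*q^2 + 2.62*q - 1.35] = -4.92*q^2 + 3.38*q + 2.62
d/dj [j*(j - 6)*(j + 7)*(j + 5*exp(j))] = 5*j^3*exp(j) + 4*j^3 + 20*j^2*exp(j) + 3*j^2 - 200*j*exp(j) - 84*j - 210*exp(j)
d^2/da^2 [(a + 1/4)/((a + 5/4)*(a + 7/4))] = 128*(64*a^3 + 48*a^2 - 276*a - 311)/(4096*a^6 + 36864*a^5 + 137472*a^4 + 271872*a^3 + 300720*a^2 + 176400*a + 42875)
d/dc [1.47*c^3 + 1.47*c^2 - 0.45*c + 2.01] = 4.41*c^2 + 2.94*c - 0.45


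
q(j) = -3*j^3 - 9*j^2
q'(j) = -9*j^2 - 18*j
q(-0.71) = -3.46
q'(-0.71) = 8.24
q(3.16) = -184.53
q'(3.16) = -146.75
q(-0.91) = -5.19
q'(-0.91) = 8.93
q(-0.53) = -2.08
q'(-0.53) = 7.01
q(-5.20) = 178.46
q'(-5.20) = -149.76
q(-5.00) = 150.00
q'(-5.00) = -135.00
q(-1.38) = -9.26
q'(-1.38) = 7.70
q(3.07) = -171.63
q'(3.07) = -140.08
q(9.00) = -2916.00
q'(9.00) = -891.00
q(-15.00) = 8100.00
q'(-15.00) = -1755.00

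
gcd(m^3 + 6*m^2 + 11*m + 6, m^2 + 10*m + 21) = m + 3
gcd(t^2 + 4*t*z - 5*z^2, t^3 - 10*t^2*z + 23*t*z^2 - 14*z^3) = -t + z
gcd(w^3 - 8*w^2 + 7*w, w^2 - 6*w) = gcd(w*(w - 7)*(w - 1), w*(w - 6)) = w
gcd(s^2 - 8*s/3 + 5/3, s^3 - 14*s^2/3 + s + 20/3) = s - 5/3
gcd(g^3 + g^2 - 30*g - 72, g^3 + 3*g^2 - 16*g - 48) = g^2 + 7*g + 12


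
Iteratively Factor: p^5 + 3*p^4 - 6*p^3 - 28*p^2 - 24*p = (p + 2)*(p^4 + p^3 - 8*p^2 - 12*p) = p*(p + 2)*(p^3 + p^2 - 8*p - 12) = p*(p - 3)*(p + 2)*(p^2 + 4*p + 4) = p*(p - 3)*(p + 2)^2*(p + 2)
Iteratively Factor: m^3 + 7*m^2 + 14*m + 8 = (m + 1)*(m^2 + 6*m + 8) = (m + 1)*(m + 4)*(m + 2)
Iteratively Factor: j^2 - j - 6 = (j - 3)*(j + 2)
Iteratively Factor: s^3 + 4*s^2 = (s)*(s^2 + 4*s) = s*(s + 4)*(s)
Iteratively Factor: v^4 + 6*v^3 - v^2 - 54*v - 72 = (v + 3)*(v^3 + 3*v^2 - 10*v - 24) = (v + 2)*(v + 3)*(v^2 + v - 12) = (v - 3)*(v + 2)*(v + 3)*(v + 4)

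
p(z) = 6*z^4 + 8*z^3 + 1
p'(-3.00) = -432.00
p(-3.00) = 271.00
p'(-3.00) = -432.00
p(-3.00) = 271.00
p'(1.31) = 95.14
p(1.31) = 36.65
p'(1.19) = 74.43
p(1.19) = 26.51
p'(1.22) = 79.30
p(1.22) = 28.82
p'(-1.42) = -20.33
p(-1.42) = 2.49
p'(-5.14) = -2625.05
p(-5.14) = 3102.60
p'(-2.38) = -187.60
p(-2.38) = 85.66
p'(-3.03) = -447.29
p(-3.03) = 284.19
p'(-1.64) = -41.31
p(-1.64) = 9.12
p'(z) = 24*z^3 + 24*z^2 = 24*z^2*(z + 1)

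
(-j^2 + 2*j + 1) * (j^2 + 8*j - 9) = -j^4 - 6*j^3 + 26*j^2 - 10*j - 9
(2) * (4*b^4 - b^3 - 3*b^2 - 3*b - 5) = 8*b^4 - 2*b^3 - 6*b^2 - 6*b - 10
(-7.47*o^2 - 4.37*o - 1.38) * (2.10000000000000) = -15.687*o^2 - 9.177*o - 2.898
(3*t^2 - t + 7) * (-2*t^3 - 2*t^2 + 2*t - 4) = -6*t^5 - 4*t^4 - 6*t^3 - 28*t^2 + 18*t - 28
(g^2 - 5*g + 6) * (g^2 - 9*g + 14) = g^4 - 14*g^3 + 65*g^2 - 124*g + 84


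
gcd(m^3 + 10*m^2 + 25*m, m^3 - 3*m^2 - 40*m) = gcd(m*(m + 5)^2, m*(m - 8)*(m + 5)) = m^2 + 5*m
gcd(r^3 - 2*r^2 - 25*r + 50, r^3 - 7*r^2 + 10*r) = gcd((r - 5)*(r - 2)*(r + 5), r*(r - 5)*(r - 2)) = r^2 - 7*r + 10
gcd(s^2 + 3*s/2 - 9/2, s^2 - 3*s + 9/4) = s - 3/2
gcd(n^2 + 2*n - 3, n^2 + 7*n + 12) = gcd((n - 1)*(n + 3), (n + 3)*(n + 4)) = n + 3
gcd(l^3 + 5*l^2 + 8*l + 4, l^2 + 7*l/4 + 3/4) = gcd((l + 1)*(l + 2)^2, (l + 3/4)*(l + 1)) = l + 1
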